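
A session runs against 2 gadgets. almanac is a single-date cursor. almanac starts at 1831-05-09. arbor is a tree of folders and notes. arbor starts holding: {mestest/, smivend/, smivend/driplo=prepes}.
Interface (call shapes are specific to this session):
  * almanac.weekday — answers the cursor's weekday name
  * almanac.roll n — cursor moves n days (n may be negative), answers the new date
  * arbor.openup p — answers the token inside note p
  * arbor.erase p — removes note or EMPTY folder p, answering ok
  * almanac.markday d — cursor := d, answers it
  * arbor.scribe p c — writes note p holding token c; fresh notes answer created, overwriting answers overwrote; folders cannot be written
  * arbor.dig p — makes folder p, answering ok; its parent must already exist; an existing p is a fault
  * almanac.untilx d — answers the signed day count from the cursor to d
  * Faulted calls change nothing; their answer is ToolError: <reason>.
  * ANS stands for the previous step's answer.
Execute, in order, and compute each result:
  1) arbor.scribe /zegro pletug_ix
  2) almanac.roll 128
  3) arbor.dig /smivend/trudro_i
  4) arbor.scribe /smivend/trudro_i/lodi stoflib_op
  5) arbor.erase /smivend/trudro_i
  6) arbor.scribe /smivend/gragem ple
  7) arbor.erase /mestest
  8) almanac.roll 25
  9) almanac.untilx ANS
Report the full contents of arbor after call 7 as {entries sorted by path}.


Answer: {smivend/, smivend/driplo=prepes, smivend/gragem=ple, smivend/trudro_i/, smivend/trudro_i/lodi=stoflib_op, zegro=pletug_ix}

Derivation:
I run arbor.scribe passing p: /zegro, c: pletug_ix, which returns created.
I use almanac.roll passing n: 128, giving 1831-09-14.
Next I call arbor.dig passing p: /smivend/trudro_i, yielding ok.
I use arbor.scribe passing p: /smivend/trudro_i/lodi, c: stoflib_op, — result: created.
Using arbor.erase passing p: /smivend/trudro_i, giving ToolError: not empty.
Invoking arbor.scribe passing p: /smivend/gragem, c: ple, and observe created.
Now I run arbor.erase passing p: /mestest, → ok.
Invoking almanac.roll passing n: 25, yielding 1831-10-09.
I call almanac.untilx passing d: ANS, which returns 0.


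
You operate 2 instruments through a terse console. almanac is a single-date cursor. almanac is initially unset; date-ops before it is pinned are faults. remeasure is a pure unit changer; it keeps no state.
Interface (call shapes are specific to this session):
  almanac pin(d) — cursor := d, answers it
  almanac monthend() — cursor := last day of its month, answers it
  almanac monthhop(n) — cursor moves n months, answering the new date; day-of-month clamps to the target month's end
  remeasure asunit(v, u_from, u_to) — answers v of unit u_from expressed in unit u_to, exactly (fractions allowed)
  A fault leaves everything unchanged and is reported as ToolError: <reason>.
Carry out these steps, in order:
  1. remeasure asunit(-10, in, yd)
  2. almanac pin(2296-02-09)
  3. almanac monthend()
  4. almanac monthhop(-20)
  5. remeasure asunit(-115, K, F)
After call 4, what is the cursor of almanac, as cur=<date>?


Answer: cur=2294-06-29

Derivation:
Now I run remeasure asunit using v: -10, u_from: in, u_to: yd, which returns -5/18.
Now I run almanac pin using d: 2296-02-09, and observe 2296-02-09.
Calling almanac monthend, — result: 2296-02-29.
I invoke almanac monthhop using n: -20, — result: 2294-06-29.
I try remeasure asunit using v: -115, u_from: K, u_to: F, → -66667/100.


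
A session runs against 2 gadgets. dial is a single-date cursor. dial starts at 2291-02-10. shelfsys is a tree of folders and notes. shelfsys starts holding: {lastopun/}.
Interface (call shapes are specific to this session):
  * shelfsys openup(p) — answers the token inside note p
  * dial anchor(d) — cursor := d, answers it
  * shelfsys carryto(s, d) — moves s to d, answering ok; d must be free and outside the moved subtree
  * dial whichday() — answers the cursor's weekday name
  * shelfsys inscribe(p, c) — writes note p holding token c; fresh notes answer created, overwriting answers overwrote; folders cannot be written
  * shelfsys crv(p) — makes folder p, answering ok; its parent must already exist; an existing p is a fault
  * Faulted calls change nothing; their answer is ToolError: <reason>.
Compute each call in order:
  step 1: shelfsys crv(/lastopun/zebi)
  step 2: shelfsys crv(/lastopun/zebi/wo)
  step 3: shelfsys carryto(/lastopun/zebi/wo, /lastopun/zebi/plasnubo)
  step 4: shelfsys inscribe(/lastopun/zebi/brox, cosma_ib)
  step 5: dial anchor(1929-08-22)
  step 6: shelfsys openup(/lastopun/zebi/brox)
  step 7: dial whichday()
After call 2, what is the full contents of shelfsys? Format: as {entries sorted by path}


Answer: {lastopun/, lastopun/zebi/, lastopun/zebi/wo/}

Derivation:
Step: shelfsys crv[/lastopun/zebi]
Result: ok
Step: shelfsys crv[/lastopun/zebi/wo]
Result: ok
Step: shelfsys carryto[/lastopun/zebi/wo; /lastopun/zebi/plasnubo]
Result: ok
Step: shelfsys inscribe[/lastopun/zebi/brox; cosma_ib]
Result: created
Step: dial anchor[1929-08-22]
Result: 1929-08-22
Step: shelfsys openup[/lastopun/zebi/brox]
Result: cosma_ib
Step: dial whichday[]
Result: Thursday


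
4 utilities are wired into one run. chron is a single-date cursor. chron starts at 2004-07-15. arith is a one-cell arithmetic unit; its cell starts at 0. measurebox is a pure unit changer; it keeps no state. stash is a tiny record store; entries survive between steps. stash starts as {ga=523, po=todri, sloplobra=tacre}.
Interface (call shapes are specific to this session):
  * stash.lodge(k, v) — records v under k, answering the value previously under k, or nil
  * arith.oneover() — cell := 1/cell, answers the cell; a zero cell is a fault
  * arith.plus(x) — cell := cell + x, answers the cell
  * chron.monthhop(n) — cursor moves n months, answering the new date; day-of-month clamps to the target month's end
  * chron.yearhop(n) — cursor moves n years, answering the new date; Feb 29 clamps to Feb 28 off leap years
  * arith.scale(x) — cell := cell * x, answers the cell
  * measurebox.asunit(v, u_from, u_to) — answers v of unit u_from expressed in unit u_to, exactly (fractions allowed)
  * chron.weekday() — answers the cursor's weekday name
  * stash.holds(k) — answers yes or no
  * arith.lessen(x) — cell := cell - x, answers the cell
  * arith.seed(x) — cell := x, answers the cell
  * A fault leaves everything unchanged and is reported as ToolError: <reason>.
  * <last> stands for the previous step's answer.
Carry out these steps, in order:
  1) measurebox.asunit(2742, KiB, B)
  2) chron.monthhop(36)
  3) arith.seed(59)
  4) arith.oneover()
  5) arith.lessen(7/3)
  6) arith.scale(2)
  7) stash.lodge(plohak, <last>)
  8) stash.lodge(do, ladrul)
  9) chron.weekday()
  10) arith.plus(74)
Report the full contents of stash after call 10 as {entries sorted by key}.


Answer: {do=ladrul, ga=523, plohak=-820/177, po=todri, sloplobra=tacre}

Derivation:
Calling asunit passing v: 2742, u_from: KiB, u_to: B, and see 2807808.
I try monthhop passing n: 36, and get 2007-07-15.
I use seed passing x: 59: 59.
Invoking oneover, and see 1/59.
Using lessen passing x: 7/3: -410/177.
I call scale passing x: 2, yielding -820/177.
Next I call lodge passing k: plohak, v: <last>: nil.
I run lodge passing k: do, v: ladrul, and see nil.
Next I call weekday(), yielding Sunday.
I use plus passing x: 74, and see 12278/177.


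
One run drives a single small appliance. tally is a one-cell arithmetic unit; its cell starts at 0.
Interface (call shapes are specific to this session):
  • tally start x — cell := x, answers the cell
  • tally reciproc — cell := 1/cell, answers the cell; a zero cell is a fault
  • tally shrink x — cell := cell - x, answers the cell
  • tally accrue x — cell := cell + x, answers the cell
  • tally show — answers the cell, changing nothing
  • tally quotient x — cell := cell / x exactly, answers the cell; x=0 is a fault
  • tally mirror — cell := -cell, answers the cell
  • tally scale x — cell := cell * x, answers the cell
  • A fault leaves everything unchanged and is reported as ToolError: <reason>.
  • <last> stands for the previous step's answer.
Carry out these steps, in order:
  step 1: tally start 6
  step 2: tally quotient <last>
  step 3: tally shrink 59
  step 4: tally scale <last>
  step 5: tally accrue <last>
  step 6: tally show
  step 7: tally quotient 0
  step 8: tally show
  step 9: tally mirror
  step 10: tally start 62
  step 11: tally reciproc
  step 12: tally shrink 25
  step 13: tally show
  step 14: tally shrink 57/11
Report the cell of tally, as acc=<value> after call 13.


Answer: acc=-1549/62

Derivation:
[in] tally start x→6
:: 6
[in] tally quotient x→<last>
:: 1
[in] tally shrink x→59
:: -58
[in] tally scale x→<last>
:: 3364
[in] tally accrue x→<last>
:: 6728
[in] tally show
:: 6728
[in] tally quotient x→0
:: ToolError: division by zero
[in] tally show
:: 6728
[in] tally mirror
:: -6728
[in] tally start x→62
:: 62
[in] tally reciproc
:: 1/62
[in] tally shrink x→25
:: -1549/62
[in] tally show
:: -1549/62
[in] tally shrink x→57/11
:: -20573/682


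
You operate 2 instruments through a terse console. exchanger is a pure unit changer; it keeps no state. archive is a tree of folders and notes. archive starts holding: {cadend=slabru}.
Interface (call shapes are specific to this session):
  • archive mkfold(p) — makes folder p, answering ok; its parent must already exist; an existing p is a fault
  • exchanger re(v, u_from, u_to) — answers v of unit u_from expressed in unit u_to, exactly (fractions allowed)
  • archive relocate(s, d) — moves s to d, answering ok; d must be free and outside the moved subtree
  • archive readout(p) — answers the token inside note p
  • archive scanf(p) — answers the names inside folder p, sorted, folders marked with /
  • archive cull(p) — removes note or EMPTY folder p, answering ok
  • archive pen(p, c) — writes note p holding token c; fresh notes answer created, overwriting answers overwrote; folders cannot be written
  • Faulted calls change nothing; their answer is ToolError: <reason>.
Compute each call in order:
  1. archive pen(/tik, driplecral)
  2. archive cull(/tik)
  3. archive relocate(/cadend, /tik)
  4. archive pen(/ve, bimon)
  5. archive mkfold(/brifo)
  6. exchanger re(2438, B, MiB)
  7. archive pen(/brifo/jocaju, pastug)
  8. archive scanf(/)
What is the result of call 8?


Answer: [brifo/, tik, ve]

Derivation:
-> archive pen(p=/tik, c=driplecral)
<- created
-> archive cull(p=/tik)
<- ok
-> archive relocate(s=/cadend, d=/tik)
<- ok
-> archive pen(p=/ve, c=bimon)
<- created
-> archive mkfold(p=/brifo)
<- ok
-> exchanger re(v=2438, u_from=B, u_to=MiB)
<- 1219/524288
-> archive pen(p=/brifo/jocaju, c=pastug)
<- created
-> archive scanf(p=/)
<- [brifo/, tik, ve]


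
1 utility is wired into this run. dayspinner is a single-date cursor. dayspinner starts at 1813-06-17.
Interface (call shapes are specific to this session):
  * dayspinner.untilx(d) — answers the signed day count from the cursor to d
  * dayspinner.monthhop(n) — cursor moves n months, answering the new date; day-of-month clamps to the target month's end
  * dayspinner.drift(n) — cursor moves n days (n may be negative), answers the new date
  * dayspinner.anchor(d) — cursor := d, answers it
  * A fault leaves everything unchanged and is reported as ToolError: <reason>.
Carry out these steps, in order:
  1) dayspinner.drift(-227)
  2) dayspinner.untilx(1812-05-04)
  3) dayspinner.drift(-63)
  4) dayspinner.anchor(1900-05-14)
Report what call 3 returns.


;; dayspinner.drift(n→-227) -> 1812-11-02
;; dayspinner.untilx(d→1812-05-04) -> -182
;; dayspinner.drift(n→-63) -> 1812-08-31
;; dayspinner.anchor(d→1900-05-14) -> 1900-05-14

Answer: 1812-08-31


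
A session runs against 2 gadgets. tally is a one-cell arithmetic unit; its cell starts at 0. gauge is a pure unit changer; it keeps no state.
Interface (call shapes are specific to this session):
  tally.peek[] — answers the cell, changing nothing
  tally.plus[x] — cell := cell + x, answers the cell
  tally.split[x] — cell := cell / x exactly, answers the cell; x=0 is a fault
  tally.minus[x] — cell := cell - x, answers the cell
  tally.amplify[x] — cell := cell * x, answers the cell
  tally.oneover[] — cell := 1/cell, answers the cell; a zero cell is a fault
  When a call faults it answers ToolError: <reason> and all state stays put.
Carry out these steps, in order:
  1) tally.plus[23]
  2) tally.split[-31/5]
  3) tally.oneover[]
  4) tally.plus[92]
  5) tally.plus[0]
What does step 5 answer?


Answer: 10549/115

Derivation:
Using plus on x=23: 23.
I try split on x=-31/5, giving -115/31.
I invoke oneover: -31/115.
Then plus on x=92, giving 10549/115.
I call plus on x=0: 10549/115.


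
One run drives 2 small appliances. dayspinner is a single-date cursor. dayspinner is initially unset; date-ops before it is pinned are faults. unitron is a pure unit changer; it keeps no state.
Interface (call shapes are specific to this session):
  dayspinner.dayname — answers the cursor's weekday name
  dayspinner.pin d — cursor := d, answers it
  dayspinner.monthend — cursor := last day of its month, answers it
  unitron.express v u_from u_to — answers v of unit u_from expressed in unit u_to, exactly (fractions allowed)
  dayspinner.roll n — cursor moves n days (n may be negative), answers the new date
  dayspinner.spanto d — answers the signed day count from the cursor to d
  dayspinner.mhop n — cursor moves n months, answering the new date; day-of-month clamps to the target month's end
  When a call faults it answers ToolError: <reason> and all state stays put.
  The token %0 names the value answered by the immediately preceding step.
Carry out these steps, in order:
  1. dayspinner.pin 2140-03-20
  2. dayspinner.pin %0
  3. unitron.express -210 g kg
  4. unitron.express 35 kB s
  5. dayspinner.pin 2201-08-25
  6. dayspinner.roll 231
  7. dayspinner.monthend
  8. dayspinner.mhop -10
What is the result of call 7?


Answer: 2202-04-30

Derivation:
I try pin with d=2140-03-20: 2140-03-20.
I run pin with d=%0, yielding 2140-03-20.
I run express with v=-210, u_from=g, u_to=kg, → -21/100.
Using express with v=35, u_from=kB, u_to=s, and get ToolError: incompatible units.
I call pin with d=2201-08-25, giving 2201-08-25.
Then roll with n=231, which returns 2202-04-13.
I use monthend, — result: 2202-04-30.
I call mhop with n=-10, → 2201-06-30.


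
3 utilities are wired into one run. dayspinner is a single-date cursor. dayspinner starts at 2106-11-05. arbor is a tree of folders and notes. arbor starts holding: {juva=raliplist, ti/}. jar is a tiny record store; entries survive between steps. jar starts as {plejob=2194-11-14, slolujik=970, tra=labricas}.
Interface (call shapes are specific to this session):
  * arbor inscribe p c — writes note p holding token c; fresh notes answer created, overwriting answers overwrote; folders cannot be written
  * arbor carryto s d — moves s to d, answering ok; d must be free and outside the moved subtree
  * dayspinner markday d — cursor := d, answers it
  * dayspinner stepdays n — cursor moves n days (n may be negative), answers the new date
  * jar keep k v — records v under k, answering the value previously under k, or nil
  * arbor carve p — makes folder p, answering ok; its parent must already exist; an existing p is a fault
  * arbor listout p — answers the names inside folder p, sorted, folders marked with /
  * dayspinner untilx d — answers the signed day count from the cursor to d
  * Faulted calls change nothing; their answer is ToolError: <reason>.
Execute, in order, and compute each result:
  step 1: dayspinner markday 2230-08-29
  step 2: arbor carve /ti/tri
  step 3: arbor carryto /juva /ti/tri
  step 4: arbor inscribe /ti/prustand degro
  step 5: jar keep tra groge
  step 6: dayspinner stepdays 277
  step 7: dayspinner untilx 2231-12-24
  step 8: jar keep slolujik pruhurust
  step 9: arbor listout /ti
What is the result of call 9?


·→ dayspinner markday(2230-08-29)
·← 2230-08-29
·→ arbor carve(/ti/tri)
·← ok
·→ arbor carryto(/juva, /ti/tri)
·← ToolError: exists
·→ arbor inscribe(/ti/prustand, degro)
·← created
·→ jar keep(tra, groge)
·← labricas
·→ dayspinner stepdays(277)
·← 2231-06-02
·→ dayspinner untilx(2231-12-24)
·← 205
·→ jar keep(slolujik, pruhurust)
·← 970
·→ arbor listout(/ti)
·← [prustand, tri/]

Answer: [prustand, tri/]


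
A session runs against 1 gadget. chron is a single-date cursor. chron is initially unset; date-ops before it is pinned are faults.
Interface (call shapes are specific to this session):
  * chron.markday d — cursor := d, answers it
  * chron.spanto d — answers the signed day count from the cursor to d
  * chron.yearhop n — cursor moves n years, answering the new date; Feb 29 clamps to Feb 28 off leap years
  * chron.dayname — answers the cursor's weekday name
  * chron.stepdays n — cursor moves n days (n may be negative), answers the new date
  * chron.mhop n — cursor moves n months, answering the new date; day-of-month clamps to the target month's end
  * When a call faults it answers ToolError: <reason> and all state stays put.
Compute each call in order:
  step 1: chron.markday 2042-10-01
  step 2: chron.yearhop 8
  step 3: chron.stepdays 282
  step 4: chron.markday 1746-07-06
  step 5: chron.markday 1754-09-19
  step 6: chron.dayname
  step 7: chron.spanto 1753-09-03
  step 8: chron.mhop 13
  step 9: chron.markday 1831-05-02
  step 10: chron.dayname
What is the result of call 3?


Answer: 2051-07-10

Derivation:
;; chron.markday(2042-10-01) => 2042-10-01
;; chron.yearhop(8) => 2050-10-01
;; chron.stepdays(282) => 2051-07-10
;; chron.markday(1746-07-06) => 1746-07-06
;; chron.markday(1754-09-19) => 1754-09-19
;; chron.dayname() => Thursday
;; chron.spanto(1753-09-03) => -381
;; chron.mhop(13) => 1755-10-19
;; chron.markday(1831-05-02) => 1831-05-02
;; chron.dayname() => Monday


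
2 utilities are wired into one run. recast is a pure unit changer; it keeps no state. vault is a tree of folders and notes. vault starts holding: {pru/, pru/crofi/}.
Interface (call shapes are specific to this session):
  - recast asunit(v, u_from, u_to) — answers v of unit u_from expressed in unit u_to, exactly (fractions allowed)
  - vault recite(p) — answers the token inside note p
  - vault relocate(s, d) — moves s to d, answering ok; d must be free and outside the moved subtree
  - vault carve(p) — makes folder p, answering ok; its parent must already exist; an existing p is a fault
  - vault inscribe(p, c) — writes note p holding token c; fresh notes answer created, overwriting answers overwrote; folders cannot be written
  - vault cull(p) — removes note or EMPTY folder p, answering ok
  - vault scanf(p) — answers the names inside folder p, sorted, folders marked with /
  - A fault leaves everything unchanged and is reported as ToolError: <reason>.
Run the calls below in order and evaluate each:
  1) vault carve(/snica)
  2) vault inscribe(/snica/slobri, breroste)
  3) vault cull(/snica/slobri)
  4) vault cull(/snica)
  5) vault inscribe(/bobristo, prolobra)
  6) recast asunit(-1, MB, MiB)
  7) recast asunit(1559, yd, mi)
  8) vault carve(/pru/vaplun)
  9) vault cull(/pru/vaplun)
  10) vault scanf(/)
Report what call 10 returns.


Answer: [bobristo, pru/]

Derivation:
-> vault carve(p=/snica)
<- ok
-> vault inscribe(p=/snica/slobri, c=breroste)
<- created
-> vault cull(p=/snica/slobri)
<- ok
-> vault cull(p=/snica)
<- ok
-> vault inscribe(p=/bobristo, c=prolobra)
<- created
-> recast asunit(v=-1, u_from=MB, u_to=MiB)
<- -15625/16384
-> recast asunit(v=1559, u_from=yd, u_to=mi)
<- 1559/1760
-> vault carve(p=/pru/vaplun)
<- ok
-> vault cull(p=/pru/vaplun)
<- ok
-> vault scanf(p=/)
<- [bobristo, pru/]


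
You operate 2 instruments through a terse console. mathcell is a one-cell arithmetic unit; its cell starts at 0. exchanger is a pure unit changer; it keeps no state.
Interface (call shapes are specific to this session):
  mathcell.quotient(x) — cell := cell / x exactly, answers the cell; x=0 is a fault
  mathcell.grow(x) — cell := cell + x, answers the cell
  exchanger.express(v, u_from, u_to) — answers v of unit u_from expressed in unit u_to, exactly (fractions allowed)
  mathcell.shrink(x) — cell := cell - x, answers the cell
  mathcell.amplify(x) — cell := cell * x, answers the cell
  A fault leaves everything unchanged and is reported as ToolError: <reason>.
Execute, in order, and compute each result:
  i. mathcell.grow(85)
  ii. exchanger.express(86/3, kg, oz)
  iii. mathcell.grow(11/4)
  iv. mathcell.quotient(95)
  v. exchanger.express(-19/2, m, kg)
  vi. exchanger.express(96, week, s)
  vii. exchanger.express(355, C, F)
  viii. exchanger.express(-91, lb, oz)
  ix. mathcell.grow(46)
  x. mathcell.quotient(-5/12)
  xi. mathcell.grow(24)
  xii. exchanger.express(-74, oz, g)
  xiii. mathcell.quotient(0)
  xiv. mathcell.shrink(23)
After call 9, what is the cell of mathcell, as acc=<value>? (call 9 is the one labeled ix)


Answer: acc=17831/380

Derivation:
-> grow(x→85)
<- 85
-> express(v→86/3, u_from→kg, u_to→oz)
<- 137600000000/136077711
-> grow(x→11/4)
<- 351/4
-> quotient(x→95)
<- 351/380
-> express(v→-19/2, u_from→m, u_to→kg)
<- ToolError: incompatible units
-> express(v→96, u_from→week, u_to→s)
<- 58060800
-> express(v→355, u_from→C, u_to→F)
<- 671
-> express(v→-91, u_from→lb, u_to→oz)
<- -1456
-> grow(x→46)
<- 17831/380
-> quotient(x→-5/12)
<- -53493/475
-> grow(x→24)
<- -42093/475
-> express(v→-74, u_from→oz, u_to→g)
<- -1678291769/800000
-> quotient(x→0)
<- ToolError: division by zero
-> shrink(x→23)
<- -53018/475


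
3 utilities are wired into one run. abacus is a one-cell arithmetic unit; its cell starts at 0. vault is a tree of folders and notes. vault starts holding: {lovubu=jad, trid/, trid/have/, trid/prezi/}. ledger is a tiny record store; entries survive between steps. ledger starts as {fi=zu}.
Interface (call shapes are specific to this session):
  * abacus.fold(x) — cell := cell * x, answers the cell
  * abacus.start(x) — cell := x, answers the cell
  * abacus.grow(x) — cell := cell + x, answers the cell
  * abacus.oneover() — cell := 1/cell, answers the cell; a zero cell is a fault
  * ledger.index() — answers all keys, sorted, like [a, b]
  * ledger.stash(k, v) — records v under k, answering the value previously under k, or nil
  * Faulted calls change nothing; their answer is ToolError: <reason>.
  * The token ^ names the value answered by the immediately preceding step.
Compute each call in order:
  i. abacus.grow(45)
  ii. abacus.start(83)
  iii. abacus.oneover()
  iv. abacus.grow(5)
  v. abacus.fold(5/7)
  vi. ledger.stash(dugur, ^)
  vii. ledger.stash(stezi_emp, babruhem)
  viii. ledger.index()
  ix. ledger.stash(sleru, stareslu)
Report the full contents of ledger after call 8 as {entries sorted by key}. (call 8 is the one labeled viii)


Answer: {dugur=2080/581, fi=zu, stezi_emp=babruhem}

Derivation:
Invoking abacus.grow on x='45', yielding 45.
I call abacus.start on x='83': 83.
I run abacus.oneover, which returns 1/83.
Next I call abacus.grow on x='5', and observe 416/83.
I invoke abacus.fold on x='5/7', yielding 2080/581.
Next I call ledger.stash on k='dugur', v='^', and observe nil.
Next I call ledger.stash on k='stezi_emp', v='babruhem', which returns nil.
I call ledger.index, giving [dugur, fi, stezi_emp].
Now I run ledger.stash on k='sleru', v='stareslu', and observe nil.


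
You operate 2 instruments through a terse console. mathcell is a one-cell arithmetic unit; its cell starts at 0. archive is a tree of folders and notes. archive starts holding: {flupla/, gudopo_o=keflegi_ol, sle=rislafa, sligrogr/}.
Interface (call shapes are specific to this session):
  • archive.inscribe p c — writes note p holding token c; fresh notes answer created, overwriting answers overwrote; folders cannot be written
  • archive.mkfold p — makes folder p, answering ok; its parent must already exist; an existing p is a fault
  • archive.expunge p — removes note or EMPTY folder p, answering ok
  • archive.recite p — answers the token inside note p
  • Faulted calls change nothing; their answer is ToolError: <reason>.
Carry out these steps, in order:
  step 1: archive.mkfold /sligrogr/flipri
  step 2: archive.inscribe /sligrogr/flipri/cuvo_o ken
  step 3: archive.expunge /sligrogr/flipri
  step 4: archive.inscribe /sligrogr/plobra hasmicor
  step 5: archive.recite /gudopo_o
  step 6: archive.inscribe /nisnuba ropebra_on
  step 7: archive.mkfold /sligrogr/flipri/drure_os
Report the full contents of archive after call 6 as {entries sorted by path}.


[in] archive.mkfold p='/sligrogr/flipri'
= ok
[in] archive.inscribe p='/sligrogr/flipri/cuvo_o' c='ken'
= created
[in] archive.expunge p='/sligrogr/flipri'
= ToolError: not empty
[in] archive.inscribe p='/sligrogr/plobra' c='hasmicor'
= created
[in] archive.recite p='/gudopo_o'
= keflegi_ol
[in] archive.inscribe p='/nisnuba' c='ropebra_on'
= created
[in] archive.mkfold p='/sligrogr/flipri/drure_os'
= ok

Answer: {flupla/, gudopo_o=keflegi_ol, nisnuba=ropebra_on, sle=rislafa, sligrogr/, sligrogr/flipri/, sligrogr/flipri/cuvo_o=ken, sligrogr/plobra=hasmicor}


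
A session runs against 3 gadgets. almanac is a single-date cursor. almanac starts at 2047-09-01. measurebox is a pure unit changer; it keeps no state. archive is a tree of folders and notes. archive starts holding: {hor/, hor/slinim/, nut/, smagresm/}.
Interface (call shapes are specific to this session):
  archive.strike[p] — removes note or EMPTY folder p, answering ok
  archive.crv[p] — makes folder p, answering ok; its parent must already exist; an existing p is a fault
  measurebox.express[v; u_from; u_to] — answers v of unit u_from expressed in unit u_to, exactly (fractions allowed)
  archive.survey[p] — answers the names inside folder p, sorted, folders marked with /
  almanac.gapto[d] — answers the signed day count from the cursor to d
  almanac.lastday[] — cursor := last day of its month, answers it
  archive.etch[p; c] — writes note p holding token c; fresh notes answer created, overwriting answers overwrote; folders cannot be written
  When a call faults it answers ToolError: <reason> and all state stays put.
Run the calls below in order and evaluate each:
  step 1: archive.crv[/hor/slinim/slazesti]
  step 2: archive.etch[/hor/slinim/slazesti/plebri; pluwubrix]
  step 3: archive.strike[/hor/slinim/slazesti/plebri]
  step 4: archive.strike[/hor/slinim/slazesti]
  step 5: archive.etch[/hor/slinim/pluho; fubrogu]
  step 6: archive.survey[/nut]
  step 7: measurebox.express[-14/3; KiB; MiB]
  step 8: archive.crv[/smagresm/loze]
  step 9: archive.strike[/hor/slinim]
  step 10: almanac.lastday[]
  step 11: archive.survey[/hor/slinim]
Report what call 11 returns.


Answer: [pluho]

Derivation:
I call crv passing p='/hor/slinim/slazesti', and observe ok.
Now I run etch passing p='/hor/slinim/slazesti/plebri', c='pluwubrix', — result: created.
Invoking strike passing p='/hor/slinim/slazesti/plebri', which returns ok.
Next I call strike passing p='/hor/slinim/slazesti', yielding ok.
Using etch passing p='/hor/slinim/pluho', c='fubrogu', — result: created.
I invoke survey passing p='/nut', giving [].
Now I run express passing v='-14/3', u_from='KiB', u_to='MiB', giving -7/1536.
I call crv passing p='/smagresm/loze', and get ok.
I call strike passing p='/hor/slinim', → ToolError: not empty.
I try lastday, which returns 2047-09-30.
I try survey passing p='/hor/slinim', and observe [pluho].


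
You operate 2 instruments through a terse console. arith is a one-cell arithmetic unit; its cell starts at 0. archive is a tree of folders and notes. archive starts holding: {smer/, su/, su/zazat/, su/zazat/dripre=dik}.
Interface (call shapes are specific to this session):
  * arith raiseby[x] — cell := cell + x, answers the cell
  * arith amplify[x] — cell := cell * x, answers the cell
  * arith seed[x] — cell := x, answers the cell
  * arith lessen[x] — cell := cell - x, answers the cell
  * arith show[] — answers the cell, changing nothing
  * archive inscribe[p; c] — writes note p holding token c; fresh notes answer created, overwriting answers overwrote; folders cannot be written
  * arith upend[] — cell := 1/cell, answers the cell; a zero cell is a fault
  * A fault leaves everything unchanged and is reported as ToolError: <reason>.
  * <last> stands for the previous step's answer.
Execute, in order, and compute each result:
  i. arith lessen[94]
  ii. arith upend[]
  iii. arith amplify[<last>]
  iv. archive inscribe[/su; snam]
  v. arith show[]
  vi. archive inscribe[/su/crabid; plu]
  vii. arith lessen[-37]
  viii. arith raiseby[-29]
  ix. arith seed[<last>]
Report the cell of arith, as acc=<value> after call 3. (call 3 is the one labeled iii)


Answer: acc=1/8836

Derivation:
-> arith lessen(x='94')
<- -94
-> arith upend()
<- -1/94
-> arith amplify(x='<last>')
<- 1/8836
-> archive inscribe(p='/su', c='snam')
<- ToolError: is a directory
-> arith show()
<- 1/8836
-> archive inscribe(p='/su/crabid', c='plu')
<- created
-> arith lessen(x='-37')
<- 326933/8836
-> arith raiseby(x='-29')
<- 70689/8836
-> arith seed(x='<last>')
<- 70689/8836


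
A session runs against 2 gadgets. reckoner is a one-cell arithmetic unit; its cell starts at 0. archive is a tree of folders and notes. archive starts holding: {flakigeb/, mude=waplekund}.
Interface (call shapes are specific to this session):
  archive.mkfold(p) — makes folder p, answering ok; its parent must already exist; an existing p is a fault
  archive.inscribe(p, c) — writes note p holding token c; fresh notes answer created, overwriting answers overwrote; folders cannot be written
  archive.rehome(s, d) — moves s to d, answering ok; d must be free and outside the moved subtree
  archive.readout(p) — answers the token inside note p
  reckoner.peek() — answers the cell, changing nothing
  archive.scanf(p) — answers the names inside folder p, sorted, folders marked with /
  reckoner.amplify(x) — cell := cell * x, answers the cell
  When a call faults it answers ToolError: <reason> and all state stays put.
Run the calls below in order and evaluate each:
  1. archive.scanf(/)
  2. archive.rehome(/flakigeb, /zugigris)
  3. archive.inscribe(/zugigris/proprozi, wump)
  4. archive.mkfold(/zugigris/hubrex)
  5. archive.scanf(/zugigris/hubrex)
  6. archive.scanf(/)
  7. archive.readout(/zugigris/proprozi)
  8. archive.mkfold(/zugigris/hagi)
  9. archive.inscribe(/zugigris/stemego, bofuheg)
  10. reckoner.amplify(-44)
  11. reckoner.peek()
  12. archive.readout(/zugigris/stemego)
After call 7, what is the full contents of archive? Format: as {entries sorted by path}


Act: archive.scanf[p=/]
Obs: [flakigeb/, mude]
Act: archive.rehome[s=/flakigeb; d=/zugigris]
Obs: ok
Act: archive.inscribe[p=/zugigris/proprozi; c=wump]
Obs: created
Act: archive.mkfold[p=/zugigris/hubrex]
Obs: ok
Act: archive.scanf[p=/zugigris/hubrex]
Obs: []
Act: archive.scanf[p=/]
Obs: [mude, zugigris/]
Act: archive.readout[p=/zugigris/proprozi]
Obs: wump
Act: archive.mkfold[p=/zugigris/hagi]
Obs: ok
Act: archive.inscribe[p=/zugigris/stemego; c=bofuheg]
Obs: created
Act: reckoner.amplify[x=-44]
Obs: 0
Act: reckoner.peek[]
Obs: 0
Act: archive.readout[p=/zugigris/stemego]
Obs: bofuheg

Answer: {mude=waplekund, zugigris/, zugigris/hubrex/, zugigris/proprozi=wump}


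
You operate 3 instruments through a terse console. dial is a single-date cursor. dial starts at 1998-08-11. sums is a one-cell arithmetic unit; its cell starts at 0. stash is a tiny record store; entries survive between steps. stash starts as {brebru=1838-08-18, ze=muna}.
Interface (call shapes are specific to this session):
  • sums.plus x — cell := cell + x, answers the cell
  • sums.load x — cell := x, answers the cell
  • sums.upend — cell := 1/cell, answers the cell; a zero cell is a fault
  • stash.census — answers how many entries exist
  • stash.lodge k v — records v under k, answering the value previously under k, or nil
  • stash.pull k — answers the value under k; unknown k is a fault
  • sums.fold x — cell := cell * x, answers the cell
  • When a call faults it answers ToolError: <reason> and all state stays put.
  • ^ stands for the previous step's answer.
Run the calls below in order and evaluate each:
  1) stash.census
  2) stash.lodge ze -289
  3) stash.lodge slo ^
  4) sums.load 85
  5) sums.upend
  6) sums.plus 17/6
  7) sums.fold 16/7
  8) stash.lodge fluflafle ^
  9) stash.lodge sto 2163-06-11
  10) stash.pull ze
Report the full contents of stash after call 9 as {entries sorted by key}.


·→ stash.census()
·← 2
·→ stash.lodge(k=ze, v=-289)
·← muna
·→ stash.lodge(k=slo, v=^)
·← nil
·→ sums.load(x=85)
·← 85
·→ sums.upend()
·← 1/85
·→ sums.plus(x=17/6)
·← 1451/510
·→ sums.fold(x=16/7)
·← 11608/1785
·→ stash.lodge(k=fluflafle, v=^)
·← nil
·→ stash.lodge(k=sto, v=2163-06-11)
·← nil
·→ stash.pull(k=ze)
·← -289

Answer: {brebru=1838-08-18, fluflafle=11608/1785, slo=muna, sto=2163-06-11, ze=-289}


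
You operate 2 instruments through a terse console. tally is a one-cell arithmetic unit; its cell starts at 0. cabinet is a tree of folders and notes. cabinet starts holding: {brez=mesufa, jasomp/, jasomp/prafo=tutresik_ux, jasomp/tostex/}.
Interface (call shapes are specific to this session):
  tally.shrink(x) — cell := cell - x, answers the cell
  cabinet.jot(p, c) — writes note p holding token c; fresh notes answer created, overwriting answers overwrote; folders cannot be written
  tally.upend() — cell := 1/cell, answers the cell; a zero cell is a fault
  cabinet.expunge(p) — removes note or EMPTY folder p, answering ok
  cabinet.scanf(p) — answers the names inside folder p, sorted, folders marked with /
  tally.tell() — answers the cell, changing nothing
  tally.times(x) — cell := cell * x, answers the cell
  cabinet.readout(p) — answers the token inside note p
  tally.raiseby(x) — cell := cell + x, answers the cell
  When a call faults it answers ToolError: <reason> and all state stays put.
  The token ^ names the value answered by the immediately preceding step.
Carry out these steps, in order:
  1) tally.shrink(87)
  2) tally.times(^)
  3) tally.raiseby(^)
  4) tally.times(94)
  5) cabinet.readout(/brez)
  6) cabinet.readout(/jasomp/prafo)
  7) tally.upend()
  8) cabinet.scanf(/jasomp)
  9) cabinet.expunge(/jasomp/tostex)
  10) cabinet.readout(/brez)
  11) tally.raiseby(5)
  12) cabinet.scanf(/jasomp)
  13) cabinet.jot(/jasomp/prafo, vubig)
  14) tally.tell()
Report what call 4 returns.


// shrink(x='87') => -87
// times(x='^') => 7569
// raiseby(x='^') => 15138
// times(x='94') => 1422972
// readout(p='/brez') => mesufa
// readout(p='/jasomp/prafo') => tutresik_ux
// upend() => 1/1422972
// scanf(p='/jasomp') => [prafo, tostex/]
// expunge(p='/jasomp/tostex') => ok
// readout(p='/brez') => mesufa
// raiseby(x='5') => 7114861/1422972
// scanf(p='/jasomp') => [prafo]
// jot(p='/jasomp/prafo', c='vubig') => overwrote
// tell() => 7114861/1422972

Answer: 1422972


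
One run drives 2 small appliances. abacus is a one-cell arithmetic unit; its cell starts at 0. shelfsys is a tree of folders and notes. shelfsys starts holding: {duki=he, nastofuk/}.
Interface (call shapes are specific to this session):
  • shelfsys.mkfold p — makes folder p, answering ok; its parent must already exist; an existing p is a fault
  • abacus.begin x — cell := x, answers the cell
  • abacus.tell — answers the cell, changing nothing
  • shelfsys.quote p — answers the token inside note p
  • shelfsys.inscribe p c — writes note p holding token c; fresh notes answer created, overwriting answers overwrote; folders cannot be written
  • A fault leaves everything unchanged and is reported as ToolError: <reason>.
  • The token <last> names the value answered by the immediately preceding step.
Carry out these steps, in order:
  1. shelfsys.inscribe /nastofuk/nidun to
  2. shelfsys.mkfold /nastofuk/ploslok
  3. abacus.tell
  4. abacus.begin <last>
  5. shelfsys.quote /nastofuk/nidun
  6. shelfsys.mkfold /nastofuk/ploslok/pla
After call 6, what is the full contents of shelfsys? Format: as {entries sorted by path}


Answer: {duki=he, nastofuk/, nastofuk/nidun=to, nastofuk/ploslok/, nastofuk/ploslok/pla/}

Derivation:
Step: shelfsys.inscribe[/nastofuk/nidun; to]
Result: created
Step: shelfsys.mkfold[/nastofuk/ploslok]
Result: ok
Step: abacus.tell[]
Result: 0
Step: abacus.begin[<last>]
Result: 0
Step: shelfsys.quote[/nastofuk/nidun]
Result: to
Step: shelfsys.mkfold[/nastofuk/ploslok/pla]
Result: ok


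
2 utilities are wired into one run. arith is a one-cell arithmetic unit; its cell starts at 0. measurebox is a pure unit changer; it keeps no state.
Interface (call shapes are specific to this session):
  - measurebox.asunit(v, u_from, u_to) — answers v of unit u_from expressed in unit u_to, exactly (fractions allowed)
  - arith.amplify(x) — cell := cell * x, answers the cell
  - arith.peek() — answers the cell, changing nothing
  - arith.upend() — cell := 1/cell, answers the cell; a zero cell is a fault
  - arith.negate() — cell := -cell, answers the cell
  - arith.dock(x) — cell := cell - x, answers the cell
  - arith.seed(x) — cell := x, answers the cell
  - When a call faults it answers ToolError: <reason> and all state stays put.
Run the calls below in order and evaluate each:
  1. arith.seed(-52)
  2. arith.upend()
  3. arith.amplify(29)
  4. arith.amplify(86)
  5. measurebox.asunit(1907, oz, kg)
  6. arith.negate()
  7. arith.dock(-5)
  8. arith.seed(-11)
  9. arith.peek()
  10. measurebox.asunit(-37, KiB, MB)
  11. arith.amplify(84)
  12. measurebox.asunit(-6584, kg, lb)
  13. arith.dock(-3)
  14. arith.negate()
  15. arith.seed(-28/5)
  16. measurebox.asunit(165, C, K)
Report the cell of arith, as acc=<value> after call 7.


Answer: acc=1377/26

Derivation:
→ arith.seed(-52)
← -52
→ arith.upend()
← -1/52
→ arith.amplify(29)
← -29/52
→ arith.amplify(86)
← -1247/26
→ measurebox.asunit(1907, oz, kg)
← 86500064959/1600000000
→ arith.negate()
← 1247/26
→ arith.dock(-5)
← 1377/26
→ arith.seed(-11)
← -11
→ arith.peek()
← -11
→ measurebox.asunit(-37, KiB, MB)
← -592/15625
→ arith.amplify(84)
← -924
→ measurebox.asunit(-6584, kg, lb)
← -658400000000/45359237
→ arith.dock(-3)
← -921
→ arith.negate()
← 921
→ arith.seed(-28/5)
← -28/5
→ measurebox.asunit(165, C, K)
← 8763/20


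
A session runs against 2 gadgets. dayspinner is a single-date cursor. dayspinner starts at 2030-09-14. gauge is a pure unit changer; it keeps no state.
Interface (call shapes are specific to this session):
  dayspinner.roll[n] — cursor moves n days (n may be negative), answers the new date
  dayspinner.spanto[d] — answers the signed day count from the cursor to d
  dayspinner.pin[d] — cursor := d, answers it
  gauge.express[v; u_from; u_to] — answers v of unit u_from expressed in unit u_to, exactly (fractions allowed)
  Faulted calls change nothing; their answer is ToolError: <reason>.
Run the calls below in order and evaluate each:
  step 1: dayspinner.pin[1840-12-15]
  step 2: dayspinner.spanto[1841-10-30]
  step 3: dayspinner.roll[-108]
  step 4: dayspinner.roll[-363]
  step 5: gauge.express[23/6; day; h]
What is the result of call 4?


Answer: 1839-09-01

Derivation:
$ pin 1840-12-15
:: 1840-12-15
$ spanto 1841-10-30
:: 319
$ roll -108
:: 1840-08-29
$ roll -363
:: 1839-09-01
$ express 23/6 day h
:: 92


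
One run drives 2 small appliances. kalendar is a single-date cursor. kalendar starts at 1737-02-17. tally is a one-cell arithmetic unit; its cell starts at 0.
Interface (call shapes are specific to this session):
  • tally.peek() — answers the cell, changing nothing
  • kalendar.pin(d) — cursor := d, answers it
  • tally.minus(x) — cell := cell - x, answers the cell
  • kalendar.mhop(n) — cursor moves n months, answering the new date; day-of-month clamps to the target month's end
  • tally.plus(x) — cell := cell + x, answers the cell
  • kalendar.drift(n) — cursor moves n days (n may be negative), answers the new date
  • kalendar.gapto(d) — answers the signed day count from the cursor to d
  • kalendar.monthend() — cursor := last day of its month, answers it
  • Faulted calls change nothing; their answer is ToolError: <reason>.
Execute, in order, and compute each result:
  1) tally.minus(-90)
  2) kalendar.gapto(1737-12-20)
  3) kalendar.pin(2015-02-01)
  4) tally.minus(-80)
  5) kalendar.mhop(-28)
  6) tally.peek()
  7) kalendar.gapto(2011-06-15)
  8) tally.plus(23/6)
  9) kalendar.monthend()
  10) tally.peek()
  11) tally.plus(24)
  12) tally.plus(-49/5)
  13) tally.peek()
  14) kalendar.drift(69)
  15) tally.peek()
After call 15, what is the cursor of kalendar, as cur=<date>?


I use tally.minus on x=-90, which returns 90.
I call kalendar.gapto on d=1737-12-20: 306.
I run kalendar.pin on d=2015-02-01, yielding 2015-02-01.
Calling tally.minus on x=-80, and observe 170.
Calling kalendar.mhop on n=-28, — result: 2012-10-01.
I use tally.peek, which returns 170.
I invoke kalendar.gapto on d=2011-06-15, — result: -474.
Then tally.plus on x=23/6, and see 1043/6.
Now I run kalendar.monthend, giving 2012-10-31.
Invoking tally.peek(): 1043/6.
Invoking tally.plus on x=24, which returns 1187/6.
I run tally.plus on x=-49/5, and get 5641/30.
I use tally.peek: 5641/30.
I invoke kalendar.drift on n=69, and see 2013-01-08.
Now I run tally.peek: 5641/30.

Answer: cur=2013-01-08
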